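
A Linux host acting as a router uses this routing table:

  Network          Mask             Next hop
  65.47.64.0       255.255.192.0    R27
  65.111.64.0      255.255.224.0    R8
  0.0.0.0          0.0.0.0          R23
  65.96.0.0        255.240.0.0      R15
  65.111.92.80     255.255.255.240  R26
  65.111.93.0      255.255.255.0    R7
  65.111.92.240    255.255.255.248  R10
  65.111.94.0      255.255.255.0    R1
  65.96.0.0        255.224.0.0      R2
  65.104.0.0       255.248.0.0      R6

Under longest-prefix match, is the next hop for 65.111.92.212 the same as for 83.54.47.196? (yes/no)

no

65.111.92.212: longest match 65.111.64.0/19 -> R8
83.54.47.196: longest match 0.0.0.0/0 -> R23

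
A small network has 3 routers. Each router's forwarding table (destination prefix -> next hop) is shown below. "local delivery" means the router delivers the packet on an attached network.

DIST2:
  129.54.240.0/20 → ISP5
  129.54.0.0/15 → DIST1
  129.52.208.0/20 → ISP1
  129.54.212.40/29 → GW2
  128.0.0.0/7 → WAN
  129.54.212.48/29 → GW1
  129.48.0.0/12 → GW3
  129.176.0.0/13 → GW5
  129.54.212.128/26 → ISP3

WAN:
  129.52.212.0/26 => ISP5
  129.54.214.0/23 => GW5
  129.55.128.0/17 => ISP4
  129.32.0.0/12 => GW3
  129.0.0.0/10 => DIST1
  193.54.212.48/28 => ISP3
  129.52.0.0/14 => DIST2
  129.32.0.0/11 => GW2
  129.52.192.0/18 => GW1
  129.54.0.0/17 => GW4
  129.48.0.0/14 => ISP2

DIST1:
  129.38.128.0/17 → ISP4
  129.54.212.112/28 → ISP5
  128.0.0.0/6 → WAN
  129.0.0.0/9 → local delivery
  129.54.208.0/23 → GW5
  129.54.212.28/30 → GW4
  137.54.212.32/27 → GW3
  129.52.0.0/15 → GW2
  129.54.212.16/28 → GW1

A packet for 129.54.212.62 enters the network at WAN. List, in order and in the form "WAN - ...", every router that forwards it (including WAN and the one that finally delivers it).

WAN - DIST2 - DIST1

At WAN: longest match for 129.54.212.62 is 129.52.0.0/14 -> DIST2
At DIST2: longest match for 129.54.212.62 is 129.54.0.0/15 -> DIST1
At DIST1: longest match for 129.54.212.62 is 129.0.0.0/9 -> local delivery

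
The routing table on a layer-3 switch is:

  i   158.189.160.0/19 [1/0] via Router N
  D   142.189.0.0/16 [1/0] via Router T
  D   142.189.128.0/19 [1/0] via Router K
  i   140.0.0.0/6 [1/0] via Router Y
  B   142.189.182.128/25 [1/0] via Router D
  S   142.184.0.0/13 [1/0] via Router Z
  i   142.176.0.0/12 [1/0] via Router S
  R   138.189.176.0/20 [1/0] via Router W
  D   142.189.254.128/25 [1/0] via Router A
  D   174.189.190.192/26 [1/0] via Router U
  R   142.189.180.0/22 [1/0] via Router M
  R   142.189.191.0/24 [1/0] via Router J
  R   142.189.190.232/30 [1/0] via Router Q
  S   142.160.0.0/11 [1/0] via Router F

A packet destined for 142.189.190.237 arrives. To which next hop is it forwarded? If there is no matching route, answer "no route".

Routes whose prefix contains 142.189.190.237:
  140.0.0.0/6 (140.0.0.0 - 143.255.255.255) -> Router Y
  142.160.0.0/11 (142.160.0.0 - 142.191.255.255) -> Router F
  142.176.0.0/12 (142.176.0.0 - 142.191.255.255) -> Router S
  142.184.0.0/13 (142.184.0.0 - 142.191.255.255) -> Router Z
  142.189.0.0/16 (142.189.0.0 - 142.189.255.255) -> Router T
More-specific entries that do NOT match:
  142.189.190.232/30 (142.189.190.232 - 142.189.190.235) does not contain 142.189.190.237
  174.189.190.192/26 (174.189.190.192 - 174.189.190.255) does not contain 142.189.190.237
  142.189.182.128/25 (142.189.182.128 - 142.189.182.255) does not contain 142.189.190.237
  142.189.254.128/25 (142.189.254.128 - 142.189.254.255) does not contain 142.189.190.237
  142.189.191.0/24 (142.189.191.0 - 142.189.191.255) does not contain 142.189.190.237
  142.189.180.0/22 (142.189.180.0 - 142.189.183.255) does not contain 142.189.190.237
  138.189.176.0/20 (138.189.176.0 - 138.189.191.255) does not contain 142.189.190.237
  158.189.160.0/19 (158.189.160.0 - 158.189.191.255) does not contain 142.189.190.237
  142.189.128.0/19 (142.189.128.0 - 142.189.159.255) does not contain 142.189.190.237
Longest matching prefix is /16 -> next hop Router T.

Router T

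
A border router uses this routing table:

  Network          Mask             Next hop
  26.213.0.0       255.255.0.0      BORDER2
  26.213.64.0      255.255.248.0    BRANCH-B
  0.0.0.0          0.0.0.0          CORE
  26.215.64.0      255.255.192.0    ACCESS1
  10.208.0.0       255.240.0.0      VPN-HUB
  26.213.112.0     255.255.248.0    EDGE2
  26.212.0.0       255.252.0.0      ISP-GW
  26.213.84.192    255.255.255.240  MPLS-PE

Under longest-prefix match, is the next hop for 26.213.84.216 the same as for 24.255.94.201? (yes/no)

26.213.84.216: longest match 26.213.0.0/16 -> BORDER2
24.255.94.201: longest match 0.0.0.0/0 -> CORE

no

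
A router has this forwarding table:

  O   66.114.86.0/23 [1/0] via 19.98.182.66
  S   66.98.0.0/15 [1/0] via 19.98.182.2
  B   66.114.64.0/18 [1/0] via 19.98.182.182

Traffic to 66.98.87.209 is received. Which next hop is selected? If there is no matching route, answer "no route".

Routes whose prefix contains 66.98.87.209:
  66.98.0.0/15 (66.98.0.0 - 66.99.255.255) -> 19.98.182.2
More-specific entries that do NOT match:
  66.114.86.0/23 (66.114.86.0 - 66.114.87.255) does not contain 66.98.87.209
  66.114.64.0/18 (66.114.64.0 - 66.114.127.255) does not contain 66.98.87.209
Longest matching prefix is /15 -> next hop 19.98.182.2.

19.98.182.2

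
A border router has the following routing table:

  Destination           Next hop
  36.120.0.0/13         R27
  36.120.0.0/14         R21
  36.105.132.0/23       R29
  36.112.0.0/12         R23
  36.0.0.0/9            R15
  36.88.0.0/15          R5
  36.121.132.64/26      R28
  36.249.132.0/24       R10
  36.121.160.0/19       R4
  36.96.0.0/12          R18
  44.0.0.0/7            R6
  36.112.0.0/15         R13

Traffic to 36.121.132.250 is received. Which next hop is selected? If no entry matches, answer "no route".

R21

Routes whose prefix contains 36.121.132.250:
  36.0.0.0/9 (36.0.0.0 - 36.127.255.255) -> R15
  36.112.0.0/12 (36.112.0.0 - 36.127.255.255) -> R23
  36.120.0.0/13 (36.120.0.0 - 36.127.255.255) -> R27
  36.120.0.0/14 (36.120.0.0 - 36.123.255.255) -> R21
More-specific entries that do NOT match:
  36.121.132.64/26 (36.121.132.64 - 36.121.132.127) does not contain 36.121.132.250
  36.249.132.0/24 (36.249.132.0 - 36.249.132.255) does not contain 36.121.132.250
  36.105.132.0/23 (36.105.132.0 - 36.105.133.255) does not contain 36.121.132.250
  36.121.160.0/19 (36.121.160.0 - 36.121.191.255) does not contain 36.121.132.250
  36.88.0.0/15 (36.88.0.0 - 36.89.255.255) does not contain 36.121.132.250
  36.112.0.0/15 (36.112.0.0 - 36.113.255.255) does not contain 36.121.132.250
Longest matching prefix is /14 -> next hop R21.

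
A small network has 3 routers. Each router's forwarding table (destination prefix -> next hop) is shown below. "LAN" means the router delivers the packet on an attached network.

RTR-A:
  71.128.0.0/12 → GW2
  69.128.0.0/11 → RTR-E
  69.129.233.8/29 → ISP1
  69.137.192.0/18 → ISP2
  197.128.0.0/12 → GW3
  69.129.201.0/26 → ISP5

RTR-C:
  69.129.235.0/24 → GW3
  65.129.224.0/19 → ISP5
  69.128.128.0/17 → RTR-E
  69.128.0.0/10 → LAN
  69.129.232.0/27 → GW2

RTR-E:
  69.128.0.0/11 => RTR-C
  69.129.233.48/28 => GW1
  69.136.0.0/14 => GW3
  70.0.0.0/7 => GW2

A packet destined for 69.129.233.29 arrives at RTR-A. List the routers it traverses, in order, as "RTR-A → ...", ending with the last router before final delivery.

At RTR-A: longest match for 69.129.233.29 is 69.128.0.0/11 -> RTR-E
At RTR-E: longest match for 69.129.233.29 is 69.128.0.0/11 -> RTR-C
At RTR-C: longest match for 69.129.233.29 is 69.128.0.0/10 -> LAN

RTR-A → RTR-E → RTR-C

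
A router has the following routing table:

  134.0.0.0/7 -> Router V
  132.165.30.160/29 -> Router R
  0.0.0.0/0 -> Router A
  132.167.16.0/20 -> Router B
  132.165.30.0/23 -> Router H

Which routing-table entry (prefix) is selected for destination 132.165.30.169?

132.165.30.0/23

Entries matching 132.165.30.169:
  0.0.0.0/0 (default, matches everything)
  132.165.30.0/23 (132.165.30.0 - 132.165.31.255)
Most specific is 132.165.30.0/23.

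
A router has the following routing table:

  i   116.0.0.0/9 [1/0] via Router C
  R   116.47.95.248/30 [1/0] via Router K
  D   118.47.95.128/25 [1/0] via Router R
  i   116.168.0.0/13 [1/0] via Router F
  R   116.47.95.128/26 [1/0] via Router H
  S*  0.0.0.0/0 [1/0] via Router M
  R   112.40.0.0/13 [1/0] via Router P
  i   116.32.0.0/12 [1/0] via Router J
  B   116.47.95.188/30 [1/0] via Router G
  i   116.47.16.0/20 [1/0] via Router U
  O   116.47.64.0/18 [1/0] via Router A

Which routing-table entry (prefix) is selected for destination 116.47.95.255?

Entries matching 116.47.95.255:
  0.0.0.0/0 (default, matches everything)
  116.0.0.0/9 (116.0.0.0 - 116.127.255.255)
  116.32.0.0/12 (116.32.0.0 - 116.47.255.255)
  116.47.64.0/18 (116.47.64.0 - 116.47.127.255)
Most specific is 116.47.64.0/18.

116.47.64.0/18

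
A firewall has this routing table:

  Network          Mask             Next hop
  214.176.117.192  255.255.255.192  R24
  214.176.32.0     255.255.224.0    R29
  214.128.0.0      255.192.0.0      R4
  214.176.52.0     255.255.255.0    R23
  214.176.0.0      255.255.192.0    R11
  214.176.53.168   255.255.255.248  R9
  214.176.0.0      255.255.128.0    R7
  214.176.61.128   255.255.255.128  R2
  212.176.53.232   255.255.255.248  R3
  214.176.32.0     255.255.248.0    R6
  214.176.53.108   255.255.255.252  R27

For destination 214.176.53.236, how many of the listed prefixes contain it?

Prefixes containing 214.176.53.236:
  214.128.0.0/10 (214.128.0.0 - 214.191.255.255)
  214.176.0.0/17 (214.176.0.0 - 214.176.127.255)
  214.176.0.0/18 (214.176.0.0 - 214.176.63.255)
  214.176.32.0/19 (214.176.32.0 - 214.176.63.255)
Total matching entries: 4.

4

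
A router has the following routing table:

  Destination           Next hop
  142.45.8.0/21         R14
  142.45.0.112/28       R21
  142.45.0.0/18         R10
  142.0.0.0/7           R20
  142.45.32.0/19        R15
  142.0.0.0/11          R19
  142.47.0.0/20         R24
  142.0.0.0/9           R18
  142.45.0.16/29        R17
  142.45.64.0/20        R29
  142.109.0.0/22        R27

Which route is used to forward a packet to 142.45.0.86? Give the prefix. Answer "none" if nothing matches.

Entries matching 142.45.0.86:
  142.0.0.0/7 (142.0.0.0 - 143.255.255.255)
  142.0.0.0/9 (142.0.0.0 - 142.127.255.255)
  142.45.0.0/18 (142.45.0.0 - 142.45.63.255)
Most specific is 142.45.0.0/18.

142.45.0.0/18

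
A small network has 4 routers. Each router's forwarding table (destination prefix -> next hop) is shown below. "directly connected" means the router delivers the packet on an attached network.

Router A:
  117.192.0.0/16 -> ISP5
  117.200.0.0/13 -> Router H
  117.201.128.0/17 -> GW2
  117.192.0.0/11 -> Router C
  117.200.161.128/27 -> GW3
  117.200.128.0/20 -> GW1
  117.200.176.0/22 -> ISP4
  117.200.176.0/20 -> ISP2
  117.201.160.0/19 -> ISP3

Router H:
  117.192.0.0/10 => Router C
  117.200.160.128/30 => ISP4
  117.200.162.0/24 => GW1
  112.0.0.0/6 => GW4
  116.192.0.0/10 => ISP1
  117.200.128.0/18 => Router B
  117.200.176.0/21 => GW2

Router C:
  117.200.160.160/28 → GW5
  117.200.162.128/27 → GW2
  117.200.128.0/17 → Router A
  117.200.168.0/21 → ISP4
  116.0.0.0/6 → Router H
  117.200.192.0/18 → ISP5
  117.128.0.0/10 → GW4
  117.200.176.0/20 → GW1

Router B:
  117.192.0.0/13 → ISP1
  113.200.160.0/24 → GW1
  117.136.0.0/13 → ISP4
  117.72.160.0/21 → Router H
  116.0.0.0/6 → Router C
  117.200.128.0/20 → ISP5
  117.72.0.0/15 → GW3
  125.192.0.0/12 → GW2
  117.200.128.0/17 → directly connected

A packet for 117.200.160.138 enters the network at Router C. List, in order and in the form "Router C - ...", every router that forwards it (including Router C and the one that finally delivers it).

At Router C: longest match for 117.200.160.138 is 117.200.128.0/17 -> Router A
At Router A: longest match for 117.200.160.138 is 117.200.0.0/13 -> Router H
At Router H: longest match for 117.200.160.138 is 117.200.128.0/18 -> Router B
At Router B: longest match for 117.200.160.138 is 117.200.128.0/17 -> directly connected

Router C - Router A - Router H - Router B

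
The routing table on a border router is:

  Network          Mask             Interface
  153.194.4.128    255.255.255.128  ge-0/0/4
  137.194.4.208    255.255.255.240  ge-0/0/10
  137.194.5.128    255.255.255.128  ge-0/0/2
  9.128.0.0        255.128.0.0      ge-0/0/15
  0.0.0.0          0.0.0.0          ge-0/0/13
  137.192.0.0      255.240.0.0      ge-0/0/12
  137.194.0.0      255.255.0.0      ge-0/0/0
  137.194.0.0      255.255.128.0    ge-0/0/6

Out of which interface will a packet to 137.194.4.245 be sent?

ge-0/0/6

Routes whose prefix contains 137.194.4.245:
  0.0.0.0/0 (default, matches everything) -> ge-0/0/13
  137.192.0.0/12 (137.192.0.0 - 137.207.255.255) -> ge-0/0/12
  137.194.0.0/16 (137.194.0.0 - 137.194.255.255) -> ge-0/0/0
  137.194.0.0/17 (137.194.0.0 - 137.194.127.255) -> ge-0/0/6
More-specific entries that do NOT match:
  137.194.4.208/28 (137.194.4.208 - 137.194.4.223) does not contain 137.194.4.245
  153.194.4.128/25 (153.194.4.128 - 153.194.4.255) does not contain 137.194.4.245
  137.194.5.128/25 (137.194.5.128 - 137.194.5.255) does not contain 137.194.4.245
Longest matching prefix is /17 -> interface ge-0/0/6.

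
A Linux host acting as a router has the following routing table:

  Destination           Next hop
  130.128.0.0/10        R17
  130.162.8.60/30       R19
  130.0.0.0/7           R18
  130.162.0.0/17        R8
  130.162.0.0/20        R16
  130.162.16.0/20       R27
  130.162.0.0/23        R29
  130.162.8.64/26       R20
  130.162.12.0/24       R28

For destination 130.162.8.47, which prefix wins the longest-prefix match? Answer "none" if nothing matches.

130.162.0.0/20

Entries matching 130.162.8.47:
  130.0.0.0/7 (130.0.0.0 - 131.255.255.255)
  130.128.0.0/10 (130.128.0.0 - 130.191.255.255)
  130.162.0.0/17 (130.162.0.0 - 130.162.127.255)
  130.162.0.0/20 (130.162.0.0 - 130.162.15.255)
Most specific is 130.162.0.0/20.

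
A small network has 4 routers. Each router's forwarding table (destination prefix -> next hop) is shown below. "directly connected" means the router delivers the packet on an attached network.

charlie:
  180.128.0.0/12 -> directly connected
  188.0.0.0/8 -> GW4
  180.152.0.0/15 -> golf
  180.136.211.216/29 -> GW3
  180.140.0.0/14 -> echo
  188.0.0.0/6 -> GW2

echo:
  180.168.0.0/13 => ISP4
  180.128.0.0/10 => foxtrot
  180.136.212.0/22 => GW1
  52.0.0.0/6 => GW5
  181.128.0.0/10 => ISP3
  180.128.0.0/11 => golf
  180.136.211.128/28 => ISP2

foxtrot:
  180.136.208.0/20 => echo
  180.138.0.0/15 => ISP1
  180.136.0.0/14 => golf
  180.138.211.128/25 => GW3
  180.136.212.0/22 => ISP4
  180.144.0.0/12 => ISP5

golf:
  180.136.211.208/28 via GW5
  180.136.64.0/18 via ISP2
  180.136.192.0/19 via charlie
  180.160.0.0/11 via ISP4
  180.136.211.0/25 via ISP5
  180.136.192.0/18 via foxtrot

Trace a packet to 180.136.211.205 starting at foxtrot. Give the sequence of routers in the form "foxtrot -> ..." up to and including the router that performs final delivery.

At foxtrot: longest match for 180.136.211.205 is 180.136.208.0/20 -> echo
At echo: longest match for 180.136.211.205 is 180.128.0.0/11 -> golf
At golf: longest match for 180.136.211.205 is 180.136.192.0/19 -> charlie
At charlie: longest match for 180.136.211.205 is 180.128.0.0/12 -> directly connected

foxtrot -> echo -> golf -> charlie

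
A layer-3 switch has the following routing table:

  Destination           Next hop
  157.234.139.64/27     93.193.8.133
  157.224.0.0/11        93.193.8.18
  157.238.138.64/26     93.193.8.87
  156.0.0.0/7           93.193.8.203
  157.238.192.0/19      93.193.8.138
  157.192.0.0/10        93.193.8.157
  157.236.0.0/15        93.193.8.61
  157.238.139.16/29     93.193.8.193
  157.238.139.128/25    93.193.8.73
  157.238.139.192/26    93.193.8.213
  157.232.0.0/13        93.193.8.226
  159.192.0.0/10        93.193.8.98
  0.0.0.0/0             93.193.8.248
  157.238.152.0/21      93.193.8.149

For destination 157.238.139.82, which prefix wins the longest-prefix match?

157.232.0.0/13

Entries matching 157.238.139.82:
  0.0.0.0/0 (default, matches everything)
  156.0.0.0/7 (156.0.0.0 - 157.255.255.255)
  157.192.0.0/10 (157.192.0.0 - 157.255.255.255)
  157.224.0.0/11 (157.224.0.0 - 157.255.255.255)
  157.232.0.0/13 (157.232.0.0 - 157.239.255.255)
Most specific is 157.232.0.0/13.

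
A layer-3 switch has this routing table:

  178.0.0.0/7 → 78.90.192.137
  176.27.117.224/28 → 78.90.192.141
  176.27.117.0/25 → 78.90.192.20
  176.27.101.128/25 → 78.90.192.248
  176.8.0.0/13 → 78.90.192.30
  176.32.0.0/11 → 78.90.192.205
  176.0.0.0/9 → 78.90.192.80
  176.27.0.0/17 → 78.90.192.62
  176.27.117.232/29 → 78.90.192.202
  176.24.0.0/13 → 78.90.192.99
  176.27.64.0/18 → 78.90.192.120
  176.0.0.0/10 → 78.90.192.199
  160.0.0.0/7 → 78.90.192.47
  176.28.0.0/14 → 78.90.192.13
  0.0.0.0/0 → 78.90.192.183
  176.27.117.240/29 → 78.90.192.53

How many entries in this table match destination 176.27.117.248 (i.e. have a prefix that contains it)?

6

Prefixes containing 176.27.117.248:
  0.0.0.0/0 (default, matches everything)
  176.0.0.0/9 (176.0.0.0 - 176.127.255.255)
  176.0.0.0/10 (176.0.0.0 - 176.63.255.255)
  176.24.0.0/13 (176.24.0.0 - 176.31.255.255)
  176.27.0.0/17 (176.27.0.0 - 176.27.127.255)
  176.27.64.0/18 (176.27.64.0 - 176.27.127.255)
Total matching entries: 6.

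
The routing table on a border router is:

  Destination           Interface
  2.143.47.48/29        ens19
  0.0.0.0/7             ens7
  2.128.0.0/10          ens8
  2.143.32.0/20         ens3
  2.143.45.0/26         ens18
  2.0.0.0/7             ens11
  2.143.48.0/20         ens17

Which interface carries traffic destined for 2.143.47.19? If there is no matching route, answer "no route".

Routes whose prefix contains 2.143.47.19:
  2.0.0.0/7 (2.0.0.0 - 3.255.255.255) -> ens11
  2.128.0.0/10 (2.128.0.0 - 2.191.255.255) -> ens8
  2.143.32.0/20 (2.143.32.0 - 2.143.47.255) -> ens3
More-specific entries that do NOT match:
  2.143.47.48/29 (2.143.47.48 - 2.143.47.55) does not contain 2.143.47.19
  2.143.45.0/26 (2.143.45.0 - 2.143.45.63) does not contain 2.143.47.19
Longest matching prefix is /20 -> interface ens3.

ens3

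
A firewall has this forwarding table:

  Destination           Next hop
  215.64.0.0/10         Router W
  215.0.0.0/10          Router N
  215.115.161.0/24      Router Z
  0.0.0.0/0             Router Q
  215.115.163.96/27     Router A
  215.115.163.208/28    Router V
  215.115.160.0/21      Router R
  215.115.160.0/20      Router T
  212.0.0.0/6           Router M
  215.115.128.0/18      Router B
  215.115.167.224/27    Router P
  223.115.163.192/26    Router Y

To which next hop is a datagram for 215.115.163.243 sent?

Router R

Routes whose prefix contains 215.115.163.243:
  0.0.0.0/0 (default, matches everything) -> Router Q
  212.0.0.0/6 (212.0.0.0 - 215.255.255.255) -> Router M
  215.64.0.0/10 (215.64.0.0 - 215.127.255.255) -> Router W
  215.115.128.0/18 (215.115.128.0 - 215.115.191.255) -> Router B
  215.115.160.0/20 (215.115.160.0 - 215.115.175.255) -> Router T
  215.115.160.0/21 (215.115.160.0 - 215.115.167.255) -> Router R
More-specific entries that do NOT match:
  215.115.163.208/28 (215.115.163.208 - 215.115.163.223) does not contain 215.115.163.243
  215.115.163.96/27 (215.115.163.96 - 215.115.163.127) does not contain 215.115.163.243
  215.115.167.224/27 (215.115.167.224 - 215.115.167.255) does not contain 215.115.163.243
  223.115.163.192/26 (223.115.163.192 - 223.115.163.255) does not contain 215.115.163.243
  215.115.161.0/24 (215.115.161.0 - 215.115.161.255) does not contain 215.115.163.243
Longest matching prefix is /21 -> next hop Router R.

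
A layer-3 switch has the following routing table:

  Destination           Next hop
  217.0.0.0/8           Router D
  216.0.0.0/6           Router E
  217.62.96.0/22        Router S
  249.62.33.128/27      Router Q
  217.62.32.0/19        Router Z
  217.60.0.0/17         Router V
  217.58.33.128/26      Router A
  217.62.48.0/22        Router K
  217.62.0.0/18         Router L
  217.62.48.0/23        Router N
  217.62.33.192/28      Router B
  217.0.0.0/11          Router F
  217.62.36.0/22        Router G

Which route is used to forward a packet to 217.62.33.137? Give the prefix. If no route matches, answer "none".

217.62.32.0/19

Entries matching 217.62.33.137:
  216.0.0.0/6 (216.0.0.0 - 219.255.255.255)
  217.0.0.0/8 (217.0.0.0 - 217.255.255.255)
  217.62.0.0/18 (217.62.0.0 - 217.62.63.255)
  217.62.32.0/19 (217.62.32.0 - 217.62.63.255)
Most specific is 217.62.32.0/19.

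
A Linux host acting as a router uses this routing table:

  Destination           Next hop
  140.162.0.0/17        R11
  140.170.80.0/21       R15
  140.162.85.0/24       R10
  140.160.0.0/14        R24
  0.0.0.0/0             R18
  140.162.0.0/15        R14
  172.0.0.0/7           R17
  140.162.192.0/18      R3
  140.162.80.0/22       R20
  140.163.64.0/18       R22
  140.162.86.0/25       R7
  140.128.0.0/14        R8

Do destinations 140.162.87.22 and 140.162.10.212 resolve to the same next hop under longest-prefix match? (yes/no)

yes

140.162.87.22: longest match 140.162.0.0/17 -> R11
140.162.10.212: longest match 140.162.0.0/17 -> R11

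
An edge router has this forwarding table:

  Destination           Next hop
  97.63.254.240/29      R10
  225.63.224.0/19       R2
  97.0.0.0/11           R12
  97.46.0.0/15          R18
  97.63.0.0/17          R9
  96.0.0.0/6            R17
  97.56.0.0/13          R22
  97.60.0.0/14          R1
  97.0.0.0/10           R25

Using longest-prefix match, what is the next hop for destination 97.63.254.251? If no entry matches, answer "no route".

R1

Routes whose prefix contains 97.63.254.251:
  96.0.0.0/6 (96.0.0.0 - 99.255.255.255) -> R17
  97.0.0.0/10 (97.0.0.0 - 97.63.255.255) -> R25
  97.56.0.0/13 (97.56.0.0 - 97.63.255.255) -> R22
  97.60.0.0/14 (97.60.0.0 - 97.63.255.255) -> R1
More-specific entries that do NOT match:
  97.63.254.240/29 (97.63.254.240 - 97.63.254.247) does not contain 97.63.254.251
  225.63.224.0/19 (225.63.224.0 - 225.63.255.255) does not contain 97.63.254.251
  97.63.0.0/17 (97.63.0.0 - 97.63.127.255) does not contain 97.63.254.251
  97.46.0.0/15 (97.46.0.0 - 97.47.255.255) does not contain 97.63.254.251
Longest matching prefix is /14 -> next hop R1.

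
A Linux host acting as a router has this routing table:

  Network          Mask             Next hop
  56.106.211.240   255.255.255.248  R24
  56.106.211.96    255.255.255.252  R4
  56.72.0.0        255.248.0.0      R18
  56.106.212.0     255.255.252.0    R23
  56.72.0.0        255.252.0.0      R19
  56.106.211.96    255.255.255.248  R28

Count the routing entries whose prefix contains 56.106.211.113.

0

No listed prefix contains 56.106.211.113.
Total matching entries: 0.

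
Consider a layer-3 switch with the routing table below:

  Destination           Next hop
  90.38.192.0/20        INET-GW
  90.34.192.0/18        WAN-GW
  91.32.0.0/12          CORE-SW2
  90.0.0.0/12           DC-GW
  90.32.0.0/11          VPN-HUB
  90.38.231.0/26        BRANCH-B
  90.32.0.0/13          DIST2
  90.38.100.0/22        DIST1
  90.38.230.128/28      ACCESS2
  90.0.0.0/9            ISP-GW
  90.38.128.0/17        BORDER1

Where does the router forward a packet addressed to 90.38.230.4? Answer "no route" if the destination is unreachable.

Routes whose prefix contains 90.38.230.4:
  90.0.0.0/9 (90.0.0.0 - 90.127.255.255) -> ISP-GW
  90.32.0.0/11 (90.32.0.0 - 90.63.255.255) -> VPN-HUB
  90.32.0.0/13 (90.32.0.0 - 90.39.255.255) -> DIST2
  90.38.128.0/17 (90.38.128.0 - 90.38.255.255) -> BORDER1
More-specific entries that do NOT match:
  90.38.230.128/28 (90.38.230.128 - 90.38.230.143) does not contain 90.38.230.4
  90.38.231.0/26 (90.38.231.0 - 90.38.231.63) does not contain 90.38.230.4
  90.38.100.0/22 (90.38.100.0 - 90.38.103.255) does not contain 90.38.230.4
  90.38.192.0/20 (90.38.192.0 - 90.38.207.255) does not contain 90.38.230.4
  90.34.192.0/18 (90.34.192.0 - 90.34.255.255) does not contain 90.38.230.4
Longest matching prefix is /17 -> next hop BORDER1.

BORDER1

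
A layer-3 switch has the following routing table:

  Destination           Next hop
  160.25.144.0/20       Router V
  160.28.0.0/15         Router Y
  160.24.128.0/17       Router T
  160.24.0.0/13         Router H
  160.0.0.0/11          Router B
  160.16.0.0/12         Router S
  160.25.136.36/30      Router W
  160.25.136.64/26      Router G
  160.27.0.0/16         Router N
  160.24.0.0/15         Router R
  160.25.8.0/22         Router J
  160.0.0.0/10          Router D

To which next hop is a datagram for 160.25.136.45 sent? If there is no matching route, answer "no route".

Router R

Routes whose prefix contains 160.25.136.45:
  160.0.0.0/10 (160.0.0.0 - 160.63.255.255) -> Router D
  160.0.0.0/11 (160.0.0.0 - 160.31.255.255) -> Router B
  160.16.0.0/12 (160.16.0.0 - 160.31.255.255) -> Router S
  160.24.0.0/13 (160.24.0.0 - 160.31.255.255) -> Router H
  160.24.0.0/15 (160.24.0.0 - 160.25.255.255) -> Router R
More-specific entries that do NOT match:
  160.25.136.36/30 (160.25.136.36 - 160.25.136.39) does not contain 160.25.136.45
  160.25.136.64/26 (160.25.136.64 - 160.25.136.127) does not contain 160.25.136.45
  160.25.8.0/22 (160.25.8.0 - 160.25.11.255) does not contain 160.25.136.45
  160.25.144.0/20 (160.25.144.0 - 160.25.159.255) does not contain 160.25.136.45
  160.24.128.0/17 (160.24.128.0 - 160.24.255.255) does not contain 160.25.136.45
  160.27.0.0/16 (160.27.0.0 - 160.27.255.255) does not contain 160.25.136.45
Longest matching prefix is /15 -> next hop Router R.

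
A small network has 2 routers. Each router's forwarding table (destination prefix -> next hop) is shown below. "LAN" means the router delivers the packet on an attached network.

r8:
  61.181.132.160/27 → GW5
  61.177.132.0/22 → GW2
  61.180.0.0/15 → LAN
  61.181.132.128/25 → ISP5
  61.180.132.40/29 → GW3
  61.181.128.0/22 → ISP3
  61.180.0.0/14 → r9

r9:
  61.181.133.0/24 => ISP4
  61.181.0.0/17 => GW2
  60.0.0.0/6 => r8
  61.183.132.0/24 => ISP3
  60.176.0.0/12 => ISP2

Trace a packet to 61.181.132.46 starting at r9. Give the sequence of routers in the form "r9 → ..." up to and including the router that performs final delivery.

At r9: longest match for 61.181.132.46 is 60.0.0.0/6 -> r8
At r8: longest match for 61.181.132.46 is 61.180.0.0/15 -> LAN

r9 → r8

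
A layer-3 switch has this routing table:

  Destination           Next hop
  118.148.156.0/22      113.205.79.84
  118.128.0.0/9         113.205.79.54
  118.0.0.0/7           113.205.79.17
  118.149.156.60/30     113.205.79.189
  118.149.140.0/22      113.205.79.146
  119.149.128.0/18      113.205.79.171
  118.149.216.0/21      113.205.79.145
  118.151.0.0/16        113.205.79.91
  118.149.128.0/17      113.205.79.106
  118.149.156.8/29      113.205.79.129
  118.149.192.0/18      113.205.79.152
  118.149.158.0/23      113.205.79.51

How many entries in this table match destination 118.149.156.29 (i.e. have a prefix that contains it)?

3

Prefixes containing 118.149.156.29:
  118.0.0.0/7 (118.0.0.0 - 119.255.255.255)
  118.128.0.0/9 (118.128.0.0 - 118.255.255.255)
  118.149.128.0/17 (118.149.128.0 - 118.149.255.255)
Total matching entries: 3.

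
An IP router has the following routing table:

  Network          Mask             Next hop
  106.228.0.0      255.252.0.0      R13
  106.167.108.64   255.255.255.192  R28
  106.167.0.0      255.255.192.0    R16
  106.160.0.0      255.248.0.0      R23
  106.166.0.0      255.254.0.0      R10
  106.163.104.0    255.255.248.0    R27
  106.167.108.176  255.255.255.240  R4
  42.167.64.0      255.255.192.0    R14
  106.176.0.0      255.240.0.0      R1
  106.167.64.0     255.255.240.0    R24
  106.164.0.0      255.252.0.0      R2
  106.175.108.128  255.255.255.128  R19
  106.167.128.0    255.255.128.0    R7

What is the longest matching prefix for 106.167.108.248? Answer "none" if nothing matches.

106.166.0.0/15

Entries matching 106.167.108.248:
  106.160.0.0/13 (106.160.0.0 - 106.167.255.255)
  106.164.0.0/14 (106.164.0.0 - 106.167.255.255)
  106.166.0.0/15 (106.166.0.0 - 106.167.255.255)
Most specific is 106.166.0.0/15.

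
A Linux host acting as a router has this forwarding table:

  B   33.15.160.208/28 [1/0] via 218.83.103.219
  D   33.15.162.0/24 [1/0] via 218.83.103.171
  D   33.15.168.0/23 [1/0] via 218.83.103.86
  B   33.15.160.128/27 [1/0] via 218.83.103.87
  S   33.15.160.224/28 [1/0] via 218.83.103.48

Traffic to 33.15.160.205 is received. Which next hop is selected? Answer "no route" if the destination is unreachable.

No entry's prefix contains 33.15.160.205; there is no default route.

no route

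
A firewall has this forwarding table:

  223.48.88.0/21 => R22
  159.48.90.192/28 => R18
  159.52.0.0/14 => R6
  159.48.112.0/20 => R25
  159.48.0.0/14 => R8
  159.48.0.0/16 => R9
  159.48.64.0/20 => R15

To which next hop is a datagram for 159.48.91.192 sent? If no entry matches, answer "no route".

R9

Routes whose prefix contains 159.48.91.192:
  159.48.0.0/14 (159.48.0.0 - 159.51.255.255) -> R8
  159.48.0.0/16 (159.48.0.0 - 159.48.255.255) -> R9
More-specific entries that do NOT match:
  159.48.90.192/28 (159.48.90.192 - 159.48.90.207) does not contain 159.48.91.192
  223.48.88.0/21 (223.48.88.0 - 223.48.95.255) does not contain 159.48.91.192
  159.48.112.0/20 (159.48.112.0 - 159.48.127.255) does not contain 159.48.91.192
  159.48.64.0/20 (159.48.64.0 - 159.48.79.255) does not contain 159.48.91.192
Longest matching prefix is /16 -> next hop R9.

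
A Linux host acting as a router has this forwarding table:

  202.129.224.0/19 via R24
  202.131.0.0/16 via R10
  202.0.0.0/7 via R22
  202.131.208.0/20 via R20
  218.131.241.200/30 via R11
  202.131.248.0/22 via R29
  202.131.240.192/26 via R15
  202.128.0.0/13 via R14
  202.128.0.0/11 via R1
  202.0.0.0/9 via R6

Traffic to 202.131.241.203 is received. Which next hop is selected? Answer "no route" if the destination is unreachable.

R10

Routes whose prefix contains 202.131.241.203:
  202.0.0.0/7 (202.0.0.0 - 203.255.255.255) -> R22
  202.128.0.0/11 (202.128.0.0 - 202.159.255.255) -> R1
  202.128.0.0/13 (202.128.0.0 - 202.135.255.255) -> R14
  202.131.0.0/16 (202.131.0.0 - 202.131.255.255) -> R10
More-specific entries that do NOT match:
  218.131.241.200/30 (218.131.241.200 - 218.131.241.203) does not contain 202.131.241.203
  202.131.240.192/26 (202.131.240.192 - 202.131.240.255) does not contain 202.131.241.203
  202.131.248.0/22 (202.131.248.0 - 202.131.251.255) does not contain 202.131.241.203
  202.131.208.0/20 (202.131.208.0 - 202.131.223.255) does not contain 202.131.241.203
  202.129.224.0/19 (202.129.224.0 - 202.129.255.255) does not contain 202.131.241.203
Longest matching prefix is /16 -> next hop R10.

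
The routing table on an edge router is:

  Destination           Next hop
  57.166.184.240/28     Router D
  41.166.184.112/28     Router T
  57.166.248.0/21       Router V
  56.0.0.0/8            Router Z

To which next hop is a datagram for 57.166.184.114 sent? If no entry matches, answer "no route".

No entry's prefix contains 57.166.184.114; there is no default route.

no route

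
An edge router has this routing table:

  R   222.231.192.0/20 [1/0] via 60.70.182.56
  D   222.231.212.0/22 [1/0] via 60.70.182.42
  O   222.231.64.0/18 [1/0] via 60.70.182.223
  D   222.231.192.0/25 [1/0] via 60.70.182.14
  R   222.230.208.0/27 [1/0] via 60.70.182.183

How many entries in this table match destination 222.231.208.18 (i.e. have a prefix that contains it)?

0

No listed prefix contains 222.231.208.18.
Total matching entries: 0.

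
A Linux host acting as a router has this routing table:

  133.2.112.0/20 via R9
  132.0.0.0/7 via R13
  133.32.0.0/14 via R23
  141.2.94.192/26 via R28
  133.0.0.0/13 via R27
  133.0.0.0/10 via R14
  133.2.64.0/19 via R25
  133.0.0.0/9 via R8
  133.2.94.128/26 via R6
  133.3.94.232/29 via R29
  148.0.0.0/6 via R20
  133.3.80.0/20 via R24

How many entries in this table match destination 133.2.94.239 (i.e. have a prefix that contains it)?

Prefixes containing 133.2.94.239:
  132.0.0.0/7 (132.0.0.0 - 133.255.255.255)
  133.0.0.0/9 (133.0.0.0 - 133.127.255.255)
  133.0.0.0/10 (133.0.0.0 - 133.63.255.255)
  133.0.0.0/13 (133.0.0.0 - 133.7.255.255)
  133.2.64.0/19 (133.2.64.0 - 133.2.95.255)
Total matching entries: 5.

5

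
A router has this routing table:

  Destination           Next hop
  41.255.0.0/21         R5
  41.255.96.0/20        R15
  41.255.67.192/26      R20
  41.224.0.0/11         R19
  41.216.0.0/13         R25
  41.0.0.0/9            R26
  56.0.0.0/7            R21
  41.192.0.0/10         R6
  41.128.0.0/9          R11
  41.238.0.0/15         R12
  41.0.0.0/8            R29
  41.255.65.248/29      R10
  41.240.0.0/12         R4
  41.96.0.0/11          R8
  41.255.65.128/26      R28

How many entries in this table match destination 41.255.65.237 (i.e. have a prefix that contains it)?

5

Prefixes containing 41.255.65.237:
  41.0.0.0/8 (41.0.0.0 - 41.255.255.255)
  41.128.0.0/9 (41.128.0.0 - 41.255.255.255)
  41.192.0.0/10 (41.192.0.0 - 41.255.255.255)
  41.224.0.0/11 (41.224.0.0 - 41.255.255.255)
  41.240.0.0/12 (41.240.0.0 - 41.255.255.255)
Total matching entries: 5.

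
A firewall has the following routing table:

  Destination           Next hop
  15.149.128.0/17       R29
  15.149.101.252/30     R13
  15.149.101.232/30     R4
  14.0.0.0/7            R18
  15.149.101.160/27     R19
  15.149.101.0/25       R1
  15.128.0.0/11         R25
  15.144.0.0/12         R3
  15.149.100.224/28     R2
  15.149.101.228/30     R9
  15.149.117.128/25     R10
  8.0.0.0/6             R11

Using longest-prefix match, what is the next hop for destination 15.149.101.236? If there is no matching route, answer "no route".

Routes whose prefix contains 15.149.101.236:
  14.0.0.0/7 (14.0.0.0 - 15.255.255.255) -> R18
  15.128.0.0/11 (15.128.0.0 - 15.159.255.255) -> R25
  15.144.0.0/12 (15.144.0.0 - 15.159.255.255) -> R3
More-specific entries that do NOT match:
  15.149.101.252/30 (15.149.101.252 - 15.149.101.255) does not contain 15.149.101.236
  15.149.101.232/30 (15.149.101.232 - 15.149.101.235) does not contain 15.149.101.236
  15.149.101.228/30 (15.149.101.228 - 15.149.101.231) does not contain 15.149.101.236
  15.149.100.224/28 (15.149.100.224 - 15.149.100.239) does not contain 15.149.101.236
  15.149.101.160/27 (15.149.101.160 - 15.149.101.191) does not contain 15.149.101.236
  15.149.101.0/25 (15.149.101.0 - 15.149.101.127) does not contain 15.149.101.236
  15.149.117.128/25 (15.149.117.128 - 15.149.117.255) does not contain 15.149.101.236
  15.149.128.0/17 (15.149.128.0 - 15.149.255.255) does not contain 15.149.101.236
Longest matching prefix is /12 -> next hop R3.

R3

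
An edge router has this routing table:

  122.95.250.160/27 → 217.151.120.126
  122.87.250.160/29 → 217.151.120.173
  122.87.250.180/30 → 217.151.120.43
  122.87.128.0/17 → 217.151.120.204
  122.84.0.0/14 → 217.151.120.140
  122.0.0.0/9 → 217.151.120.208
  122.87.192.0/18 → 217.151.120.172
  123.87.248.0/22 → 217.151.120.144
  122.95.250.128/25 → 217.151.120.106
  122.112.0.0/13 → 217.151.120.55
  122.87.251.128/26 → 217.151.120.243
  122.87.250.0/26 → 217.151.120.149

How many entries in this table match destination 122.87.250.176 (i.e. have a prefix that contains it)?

Prefixes containing 122.87.250.176:
  122.0.0.0/9 (122.0.0.0 - 122.127.255.255)
  122.84.0.0/14 (122.84.0.0 - 122.87.255.255)
  122.87.128.0/17 (122.87.128.0 - 122.87.255.255)
  122.87.192.0/18 (122.87.192.0 - 122.87.255.255)
Total matching entries: 4.

4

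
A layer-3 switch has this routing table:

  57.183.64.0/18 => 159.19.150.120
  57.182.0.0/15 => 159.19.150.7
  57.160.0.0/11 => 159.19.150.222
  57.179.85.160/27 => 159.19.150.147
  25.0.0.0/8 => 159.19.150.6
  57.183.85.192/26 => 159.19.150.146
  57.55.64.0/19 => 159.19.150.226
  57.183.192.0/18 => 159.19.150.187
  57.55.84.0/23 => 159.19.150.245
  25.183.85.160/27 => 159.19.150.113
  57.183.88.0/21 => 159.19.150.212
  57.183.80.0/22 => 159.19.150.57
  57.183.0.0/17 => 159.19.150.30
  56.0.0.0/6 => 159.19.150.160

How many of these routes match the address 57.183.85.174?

5

Prefixes containing 57.183.85.174:
  56.0.0.0/6 (56.0.0.0 - 59.255.255.255)
  57.160.0.0/11 (57.160.0.0 - 57.191.255.255)
  57.182.0.0/15 (57.182.0.0 - 57.183.255.255)
  57.183.0.0/17 (57.183.0.0 - 57.183.127.255)
  57.183.64.0/18 (57.183.64.0 - 57.183.127.255)
Total matching entries: 5.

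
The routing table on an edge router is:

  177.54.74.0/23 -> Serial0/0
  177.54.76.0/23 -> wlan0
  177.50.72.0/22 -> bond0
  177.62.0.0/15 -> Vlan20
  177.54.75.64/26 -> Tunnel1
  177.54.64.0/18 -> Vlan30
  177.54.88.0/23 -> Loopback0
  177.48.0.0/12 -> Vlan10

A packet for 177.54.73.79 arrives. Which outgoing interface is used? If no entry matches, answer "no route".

Routes whose prefix contains 177.54.73.79:
  177.48.0.0/12 (177.48.0.0 - 177.63.255.255) -> Vlan10
  177.54.64.0/18 (177.54.64.0 - 177.54.127.255) -> Vlan30
More-specific entries that do NOT match:
  177.54.75.64/26 (177.54.75.64 - 177.54.75.127) does not contain 177.54.73.79
  177.54.74.0/23 (177.54.74.0 - 177.54.75.255) does not contain 177.54.73.79
  177.54.76.0/23 (177.54.76.0 - 177.54.77.255) does not contain 177.54.73.79
  177.54.88.0/23 (177.54.88.0 - 177.54.89.255) does not contain 177.54.73.79
  177.50.72.0/22 (177.50.72.0 - 177.50.75.255) does not contain 177.54.73.79
Longest matching prefix is /18 -> interface Vlan30.

Vlan30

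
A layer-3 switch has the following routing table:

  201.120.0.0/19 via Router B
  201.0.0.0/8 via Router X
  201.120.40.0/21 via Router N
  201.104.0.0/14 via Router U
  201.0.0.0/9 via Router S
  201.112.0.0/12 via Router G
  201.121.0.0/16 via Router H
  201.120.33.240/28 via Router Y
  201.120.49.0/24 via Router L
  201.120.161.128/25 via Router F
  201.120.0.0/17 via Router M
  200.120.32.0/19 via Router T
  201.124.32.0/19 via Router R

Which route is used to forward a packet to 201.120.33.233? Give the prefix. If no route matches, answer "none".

Entries matching 201.120.33.233:
  201.0.0.0/8 (201.0.0.0 - 201.255.255.255)
  201.0.0.0/9 (201.0.0.0 - 201.127.255.255)
  201.112.0.0/12 (201.112.0.0 - 201.127.255.255)
  201.120.0.0/17 (201.120.0.0 - 201.120.127.255)
Most specific is 201.120.0.0/17.

201.120.0.0/17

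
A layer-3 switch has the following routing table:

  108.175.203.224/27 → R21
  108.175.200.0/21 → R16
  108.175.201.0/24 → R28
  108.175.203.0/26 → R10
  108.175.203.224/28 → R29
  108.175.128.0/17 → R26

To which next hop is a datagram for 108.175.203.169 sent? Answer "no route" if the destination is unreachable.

Routes whose prefix contains 108.175.203.169:
  108.175.128.0/17 (108.175.128.0 - 108.175.255.255) -> R26
  108.175.200.0/21 (108.175.200.0 - 108.175.207.255) -> R16
More-specific entries that do NOT match:
  108.175.203.224/28 (108.175.203.224 - 108.175.203.239) does not contain 108.175.203.169
  108.175.203.224/27 (108.175.203.224 - 108.175.203.255) does not contain 108.175.203.169
  108.175.203.0/26 (108.175.203.0 - 108.175.203.63) does not contain 108.175.203.169
  108.175.201.0/24 (108.175.201.0 - 108.175.201.255) does not contain 108.175.203.169
Longest matching prefix is /21 -> next hop R16.

R16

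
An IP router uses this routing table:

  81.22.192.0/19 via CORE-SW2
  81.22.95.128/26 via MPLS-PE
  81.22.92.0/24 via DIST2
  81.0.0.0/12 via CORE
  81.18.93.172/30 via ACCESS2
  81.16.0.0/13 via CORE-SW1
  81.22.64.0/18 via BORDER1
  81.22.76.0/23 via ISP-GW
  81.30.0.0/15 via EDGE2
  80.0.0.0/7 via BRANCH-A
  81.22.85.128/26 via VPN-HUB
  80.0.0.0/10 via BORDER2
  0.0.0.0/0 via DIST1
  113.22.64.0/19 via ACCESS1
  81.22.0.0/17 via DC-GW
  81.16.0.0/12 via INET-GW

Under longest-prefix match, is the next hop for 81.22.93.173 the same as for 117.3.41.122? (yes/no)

81.22.93.173: longest match 81.22.64.0/18 -> BORDER1
117.3.41.122: longest match 0.0.0.0/0 -> DIST1

no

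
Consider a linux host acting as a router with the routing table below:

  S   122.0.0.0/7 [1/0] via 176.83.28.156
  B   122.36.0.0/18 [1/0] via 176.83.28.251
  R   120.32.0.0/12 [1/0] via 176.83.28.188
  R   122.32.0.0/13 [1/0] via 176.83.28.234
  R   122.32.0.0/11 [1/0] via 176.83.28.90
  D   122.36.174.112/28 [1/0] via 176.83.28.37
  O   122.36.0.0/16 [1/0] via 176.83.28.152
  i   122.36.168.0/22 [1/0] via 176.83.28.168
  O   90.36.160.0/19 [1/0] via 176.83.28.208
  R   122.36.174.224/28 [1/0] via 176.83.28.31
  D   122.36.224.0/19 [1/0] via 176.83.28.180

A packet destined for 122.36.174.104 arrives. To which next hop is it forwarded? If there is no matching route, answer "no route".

Routes whose prefix contains 122.36.174.104:
  122.0.0.0/7 (122.0.0.0 - 123.255.255.255) -> 176.83.28.156
  122.32.0.0/11 (122.32.0.0 - 122.63.255.255) -> 176.83.28.90
  122.32.0.0/13 (122.32.0.0 - 122.39.255.255) -> 176.83.28.234
  122.36.0.0/16 (122.36.0.0 - 122.36.255.255) -> 176.83.28.152
More-specific entries that do NOT match:
  122.36.174.112/28 (122.36.174.112 - 122.36.174.127) does not contain 122.36.174.104
  122.36.174.224/28 (122.36.174.224 - 122.36.174.239) does not contain 122.36.174.104
  122.36.168.0/22 (122.36.168.0 - 122.36.171.255) does not contain 122.36.174.104
  90.36.160.0/19 (90.36.160.0 - 90.36.191.255) does not contain 122.36.174.104
  122.36.224.0/19 (122.36.224.0 - 122.36.255.255) does not contain 122.36.174.104
  122.36.0.0/18 (122.36.0.0 - 122.36.63.255) does not contain 122.36.174.104
Longest matching prefix is /16 -> next hop 176.83.28.152.

176.83.28.152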